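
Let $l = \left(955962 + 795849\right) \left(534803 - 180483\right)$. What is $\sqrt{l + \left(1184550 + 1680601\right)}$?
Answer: $\sqrt{620704538671} \approx 7.8785 \cdot 10^{5}$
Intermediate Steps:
$l = 620701673520$ ($l = 1751811 \cdot 354320 = 620701673520$)
$\sqrt{l + \left(1184550 + 1680601\right)} = \sqrt{620701673520 + \left(1184550 + 1680601\right)} = \sqrt{620701673520 + 2865151} = \sqrt{620704538671}$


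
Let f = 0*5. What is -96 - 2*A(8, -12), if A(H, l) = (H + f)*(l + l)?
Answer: 288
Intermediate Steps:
f = 0
A(H, l) = 2*H*l (A(H, l) = (H + 0)*(l + l) = H*(2*l) = 2*H*l)
-96 - 2*A(8, -12) = -96 - 4*8*(-12) = -96 - 2*(-192) = -96 + 384 = 288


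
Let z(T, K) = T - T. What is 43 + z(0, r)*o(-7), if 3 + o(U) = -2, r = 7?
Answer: 43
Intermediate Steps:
o(U) = -5 (o(U) = -3 - 2 = -5)
z(T, K) = 0
43 + z(0, r)*o(-7) = 43 + 0*(-5) = 43 + 0 = 43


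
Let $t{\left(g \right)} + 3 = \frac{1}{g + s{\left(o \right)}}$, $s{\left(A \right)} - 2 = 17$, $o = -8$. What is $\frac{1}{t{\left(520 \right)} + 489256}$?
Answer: $\frac{539}{263707368} \approx 2.0439 \cdot 10^{-6}$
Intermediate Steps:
$s{\left(A \right)} = 19$ ($s{\left(A \right)} = 2 + 17 = 19$)
$t{\left(g \right)} = -3 + \frac{1}{19 + g}$ ($t{\left(g \right)} = -3 + \frac{1}{g + 19} = -3 + \frac{1}{19 + g}$)
$\frac{1}{t{\left(520 \right)} + 489256} = \frac{1}{\frac{-56 - 1560}{19 + 520} + 489256} = \frac{1}{\frac{-56 - 1560}{539} + 489256} = \frac{1}{\frac{1}{539} \left(-1616\right) + 489256} = \frac{1}{- \frac{1616}{539} + 489256} = \frac{1}{\frac{263707368}{539}} = \frac{539}{263707368}$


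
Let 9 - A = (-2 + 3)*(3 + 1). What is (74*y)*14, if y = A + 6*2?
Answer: 17612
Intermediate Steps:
A = 5 (A = 9 - (-2 + 3)*(3 + 1) = 9 - 4 = 5)
y = 17 (y = 5 + 6*2 = 5 + 12 = 17)
(74*y)*14 = (74*17)*14 = 1258*14 = 17612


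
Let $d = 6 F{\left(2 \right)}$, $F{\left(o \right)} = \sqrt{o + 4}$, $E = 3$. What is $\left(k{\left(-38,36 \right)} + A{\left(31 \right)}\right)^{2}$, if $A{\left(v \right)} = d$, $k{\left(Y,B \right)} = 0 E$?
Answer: $216$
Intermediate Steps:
$F{\left(o \right)} = \sqrt{4 + o}$
$k{\left(Y,B \right)} = 0$ ($k{\left(Y,B \right)} = 0 \cdot 3 = 0$)
$d = 6 \sqrt{6}$ ($d = 6 \sqrt{4 + 2} = 6 \sqrt{6} \approx 14.697$)
$A{\left(v \right)} = 6 \sqrt{6}$
$\left(k{\left(-38,36 \right)} + A{\left(31 \right)}\right)^{2} = \left(0 + 6 \sqrt{6}\right)^{2} = \left(6 \sqrt{6}\right)^{2} = 216$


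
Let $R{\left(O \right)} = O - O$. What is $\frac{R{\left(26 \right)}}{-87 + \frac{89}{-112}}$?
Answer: $0$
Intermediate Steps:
$R{\left(O \right)} = 0$
$\frac{R{\left(26 \right)}}{-87 + \frac{89}{-112}} = \frac{0}{-87 + \frac{89}{-112}} = \frac{0}{-87 + 89 \left(- \frac{1}{112}\right)} = \frac{0}{-87 - \frac{89}{112}} = \frac{0}{- \frac{9833}{112}} = 0 \left(- \frac{112}{9833}\right) = 0$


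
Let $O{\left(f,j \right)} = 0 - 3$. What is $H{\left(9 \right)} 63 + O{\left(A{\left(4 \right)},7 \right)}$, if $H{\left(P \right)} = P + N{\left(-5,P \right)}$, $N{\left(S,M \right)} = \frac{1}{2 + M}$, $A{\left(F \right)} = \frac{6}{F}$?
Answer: $\frac{6267}{11} \approx 569.73$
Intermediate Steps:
$O{\left(f,j \right)} = -3$
$H{\left(P \right)} = P + \frac{1}{2 + P}$
$H{\left(9 \right)} 63 + O{\left(A{\left(4 \right)},7 \right)} = \frac{1 + 9 \left(2 + 9\right)}{2 + 9} \cdot 63 - 3 = \frac{1 + 9 \cdot 11}{11} \cdot 63 - 3 = \frac{1 + 99}{11} \cdot 63 - 3 = \frac{1}{11} \cdot 100 \cdot 63 - 3 = \frac{100}{11} \cdot 63 - 3 = \frac{6300}{11} - 3 = \frac{6267}{11}$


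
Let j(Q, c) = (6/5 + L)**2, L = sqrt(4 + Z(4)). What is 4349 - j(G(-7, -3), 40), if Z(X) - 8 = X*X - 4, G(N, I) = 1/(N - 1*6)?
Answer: 108089/25 - 24*sqrt(6)/5 ≈ 4311.8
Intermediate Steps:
G(N, I) = 1/(-6 + N) (G(N, I) = 1/(N - 6) = 1/(-6 + N))
Z(X) = 4 + X**2 (Z(X) = 8 + (X*X - 4) = 8 + (X**2 - 4) = 8 + (-4 + X**2) = 4 + X**2)
L = 2*sqrt(6) (L = sqrt(4 + (4 + 4**2)) = sqrt(4 + (4 + 16)) = sqrt(4 + 20) = sqrt(24) = 2*sqrt(6) ≈ 4.8990)
j(Q, c) = (6/5 + 2*sqrt(6))**2
4349 - j(G(-7, -3), 40) = 4349 - (636/25 + 24*sqrt(6)/5) = 4349 + (-636/25 - 24*sqrt(6)/5) = 108089/25 - 24*sqrt(6)/5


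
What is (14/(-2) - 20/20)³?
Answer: -512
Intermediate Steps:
(14/(-2) - 20/20)³ = (14*(-½) - 20*1/20)³ = (-7 - 1)³ = (-8)³ = -512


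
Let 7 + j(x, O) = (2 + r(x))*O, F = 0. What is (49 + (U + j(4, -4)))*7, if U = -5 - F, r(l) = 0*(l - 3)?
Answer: 203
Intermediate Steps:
r(l) = 0 (r(l) = 0*(-3 + l) = 0)
j(x, O) = -7 + 2*O (j(x, O) = -7 + (2 + 0)*O = -7 + 2*O)
U = -5 (U = -5 - 1*0 = -5 + 0 = -5)
(49 + (U + j(4, -4)))*7 = (49 + (-5 + (-7 + 2*(-4))))*7 = (49 + (-5 + (-7 - 8)))*7 = (49 + (-5 - 15))*7 = (49 - 20)*7 = 29*7 = 203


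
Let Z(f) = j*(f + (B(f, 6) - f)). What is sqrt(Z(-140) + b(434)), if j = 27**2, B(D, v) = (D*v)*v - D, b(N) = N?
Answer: I*sqrt(3571666) ≈ 1889.9*I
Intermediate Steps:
B(D, v) = -D + D*v**2 (B(D, v) = D*v**2 - D = -D + D*v**2)
j = 729
Z(f) = 25515*f (Z(f) = 729*(f + (f*(-1 + 6**2) - f)) = 729*(f + (f*(-1 + 36) - f)) = 729*(f + (f*35 - f)) = 729*(f + (35*f - f)) = 729*(f + 34*f) = 729*(35*f) = 25515*f)
sqrt(Z(-140) + b(434)) = sqrt(25515*(-140) + 434) = sqrt(-3572100 + 434) = sqrt(-3571666) = I*sqrt(3571666)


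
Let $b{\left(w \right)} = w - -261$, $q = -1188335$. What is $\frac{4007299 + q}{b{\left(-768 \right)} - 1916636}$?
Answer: $- \frac{2818964}{1917143} \approx -1.4704$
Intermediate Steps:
$b{\left(w \right)} = 261 + w$ ($b{\left(w \right)} = w + 261 = 261 + w$)
$\frac{4007299 + q}{b{\left(-768 \right)} - 1916636} = \frac{4007299 - 1188335}{\left(261 - 768\right) - 1916636} = \frac{2818964}{-507 - 1916636} = \frac{2818964}{-1917143} = 2818964 \left(- \frac{1}{1917143}\right) = - \frac{2818964}{1917143}$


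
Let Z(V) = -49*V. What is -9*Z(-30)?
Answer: -13230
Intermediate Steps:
-9*Z(-30) = -(-441)*(-30) = -9*1470 = -13230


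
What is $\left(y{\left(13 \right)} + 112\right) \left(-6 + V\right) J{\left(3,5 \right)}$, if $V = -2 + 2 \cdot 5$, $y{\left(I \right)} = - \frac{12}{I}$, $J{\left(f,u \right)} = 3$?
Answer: $\frac{8664}{13} \approx 666.46$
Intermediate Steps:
$V = 8$ ($V = -2 + 10 = 8$)
$\left(y{\left(13 \right)} + 112\right) \left(-6 + V\right) J{\left(3,5 \right)} = \left(- \frac{12}{13} + 112\right) \left(-6 + 8\right) 3 = \left(\left(-12\right) \frac{1}{13} + 112\right) 2 \cdot 3 = \left(- \frac{12}{13} + 112\right) 6 = \frac{1444}{13} \cdot 6 = \frac{8664}{13}$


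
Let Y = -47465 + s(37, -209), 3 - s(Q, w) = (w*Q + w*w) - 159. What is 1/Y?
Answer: -1/83251 ≈ -1.2012e-5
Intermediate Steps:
s(Q, w) = 162 - w**2 - Q*w (s(Q, w) = 3 - ((w*Q + w*w) - 159) = 3 - ((Q*w + w**2) - 159) = 3 - ((w**2 + Q*w) - 159) = 3 - (-159 + w**2 + Q*w) = 3 + (159 - w**2 - Q*w) = 162 - w**2 - Q*w)
Y = -83251 (Y = -47465 + (162 - 1*(-209)**2 - 1*37*(-209)) = -47465 + (162 - 1*43681 + 7733) = -47465 + (162 - 43681 + 7733) = -47465 - 35786 = -83251)
1/Y = 1/(-83251) = -1/83251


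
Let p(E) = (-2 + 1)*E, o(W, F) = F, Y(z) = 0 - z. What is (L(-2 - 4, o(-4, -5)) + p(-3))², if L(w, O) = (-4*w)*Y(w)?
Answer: 21609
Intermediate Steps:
Y(z) = -z
p(E) = -E
L(w, O) = 4*w² (L(w, O) = (-4*w)*(-w) = 4*w²)
(L(-2 - 4, o(-4, -5)) + p(-3))² = (4*(-2 - 4)² - 1*(-3))² = (4*(-6)² + 3)² = (4*36 + 3)² = (144 + 3)² = 147² = 21609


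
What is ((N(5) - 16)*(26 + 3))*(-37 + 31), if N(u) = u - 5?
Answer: 2784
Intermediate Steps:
N(u) = -5 + u
((N(5) - 16)*(26 + 3))*(-37 + 31) = (((-5 + 5) - 16)*(26 + 3))*(-37 + 31) = ((0 - 16)*29)*(-6) = -16*29*(-6) = -464*(-6) = 2784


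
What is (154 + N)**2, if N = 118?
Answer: 73984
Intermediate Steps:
(154 + N)**2 = (154 + 118)**2 = 272**2 = 73984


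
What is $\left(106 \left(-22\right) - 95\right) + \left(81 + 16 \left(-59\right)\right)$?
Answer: $-3290$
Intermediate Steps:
$\left(106 \left(-22\right) - 95\right) + \left(81 + 16 \left(-59\right)\right) = \left(-2332 - 95\right) + \left(81 - 944\right) = -2427 - 863 = -3290$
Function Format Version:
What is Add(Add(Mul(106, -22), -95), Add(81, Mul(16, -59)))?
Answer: -3290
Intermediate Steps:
Add(Add(Mul(106, -22), -95), Add(81, Mul(16, -59))) = Add(Add(-2332, -95), Add(81, -944)) = Add(-2427, -863) = -3290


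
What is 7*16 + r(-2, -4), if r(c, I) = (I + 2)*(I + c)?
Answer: 124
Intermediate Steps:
r(c, I) = (2 + I)*(I + c)
7*16 + r(-2, -4) = 7*16 + ((-4)**2 + 2*(-4) + 2*(-2) - 4*(-2)) = 112 + (16 - 8 - 4 + 8) = 112 + 12 = 124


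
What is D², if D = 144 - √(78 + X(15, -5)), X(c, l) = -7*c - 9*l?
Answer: 20754 - 864*√2 ≈ 19532.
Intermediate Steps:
X(c, l) = -9*l - 7*c
D = 144 - 3*√2 (D = 144 - √(78 + (-9*(-5) - 7*15)) = 144 - √(78 + (45 - 105)) = 144 - √(78 - 60) = 144 - √18 = 144 - 3*√2 ≈ 139.76)
D² = (144 - 3*√2)²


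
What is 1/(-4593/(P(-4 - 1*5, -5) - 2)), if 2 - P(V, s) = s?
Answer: -5/4593 ≈ -0.0010886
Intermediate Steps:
P(V, s) = 2 - s
1/(-4593/(P(-4 - 1*5, -5) - 2)) = 1/(-4593/((2 - 1*(-5)) - 2)) = 1/(-4593/((2 + 5) - 2)) = 1/(-4593/(7 - 2)) = 1/(-4593/5) = -5/4593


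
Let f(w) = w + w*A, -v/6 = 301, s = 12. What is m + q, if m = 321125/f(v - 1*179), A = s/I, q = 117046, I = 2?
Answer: 46458087/397 ≈ 1.1702e+5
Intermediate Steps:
v = -1806 (v = -6*301 = -1806)
A = 6 (A = 12/2 = 12*(½) = 6)
f(w) = 7*w (f(w) = w + w*6 = w + 6*w = 7*w)
m = -9175/397 (m = 321125/((7*(-1806 - 1*179))) = 321125/((7*(-1806 - 179))) = 321125/((7*(-1985))) = 321125/(-13895) = 321125*(-1/13895) = -9175/397 ≈ -23.111)
m + q = -9175/397 + 117046 = 46458087/397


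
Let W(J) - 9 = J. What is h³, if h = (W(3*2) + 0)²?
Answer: 11390625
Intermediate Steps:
W(J) = 9 + J
h = 225 (h = ((9 + 3*2) + 0)² = ((9 + 6) + 0)² = (15 + 0)² = 15² = 225)
h³ = 225³ = 11390625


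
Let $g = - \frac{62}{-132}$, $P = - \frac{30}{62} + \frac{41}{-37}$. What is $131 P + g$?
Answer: $- \frac{15752039}{75702} \approx -208.08$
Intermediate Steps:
$P = - \frac{1826}{1147}$ ($P = \left(-30\right) \frac{1}{62} + 41 \left(- \frac{1}{37}\right) = - \frac{15}{31} - \frac{41}{37} = - \frac{1826}{1147} \approx -1.592$)
$g = \frac{31}{66}$ ($g = \left(-62\right) \left(- \frac{1}{132}\right) = \frac{31}{66} \approx 0.4697$)
$131 P + g = 131 \left(- \frac{1826}{1147}\right) + \frac{31}{66} = - \frac{239206}{1147} + \frac{31}{66} = - \frac{15752039}{75702}$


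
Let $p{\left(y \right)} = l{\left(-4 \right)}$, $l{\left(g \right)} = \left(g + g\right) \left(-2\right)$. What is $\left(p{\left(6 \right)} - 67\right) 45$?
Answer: $-2295$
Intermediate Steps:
$l{\left(g \right)} = - 4 g$ ($l{\left(g \right)} = 2 g \left(-2\right) = - 4 g$)
$p{\left(y \right)} = 16$ ($p{\left(y \right)} = \left(-4\right) \left(-4\right) = 16$)
$\left(p{\left(6 \right)} - 67\right) 45 = \left(16 - 67\right) 45 = \left(-51\right) 45 = -2295$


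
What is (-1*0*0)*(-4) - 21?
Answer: -21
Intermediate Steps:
(-1*0*0)*(-4) - 21 = (0*0)*(-4) - 21 = 0*(-4) - 21 = 0 - 21 = -21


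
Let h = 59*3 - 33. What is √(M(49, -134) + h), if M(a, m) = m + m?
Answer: 2*I*√31 ≈ 11.136*I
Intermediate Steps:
M(a, m) = 2*m
h = 144 (h = 177 - 33 = 144)
√(M(49, -134) + h) = √(2*(-134) + 144) = √(-268 + 144) = √(-124) = 2*I*√31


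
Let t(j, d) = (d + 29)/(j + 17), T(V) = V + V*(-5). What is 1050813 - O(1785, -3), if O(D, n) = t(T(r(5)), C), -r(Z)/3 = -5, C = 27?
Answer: 45185015/43 ≈ 1.0508e+6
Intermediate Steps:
r(Z) = 15 (r(Z) = -3*(-5) = 15)
T(V) = -4*V (T(V) = V - 5*V = -4*V)
t(j, d) = (29 + d)/(17 + j)
O(D, n) = -56/43 (O(D, n) = (29 + 27)/(17 - 4*15) = 56/(17 - 60) = 56/(-43) = -1/43*56 = -56/43)
1050813 - O(1785, -3) = 1050813 - 1*(-56/43) = 1050813 + 56/43 = 45185015/43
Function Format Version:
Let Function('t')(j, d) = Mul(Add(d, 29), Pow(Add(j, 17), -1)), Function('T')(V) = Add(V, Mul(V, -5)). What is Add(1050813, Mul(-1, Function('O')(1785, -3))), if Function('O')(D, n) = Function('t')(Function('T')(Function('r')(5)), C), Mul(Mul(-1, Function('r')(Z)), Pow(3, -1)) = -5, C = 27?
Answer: Rational(45185015, 43) ≈ 1.0508e+6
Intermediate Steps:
Function('r')(Z) = 15 (Function('r')(Z) = Mul(-3, -5) = 15)
Function('T')(V) = Mul(-4, V) (Function('T')(V) = Add(V, Mul(-5, V)) = Mul(-4, V))
Function('t')(j, d) = Mul(Pow(Add(17, j), -1), Add(29, d)) (Function('t')(j, d) = Mul(Add(29, d), Pow(Add(17, j), -1)) = Mul(Pow(Add(17, j), -1), Add(29, d)))
Function('O')(D, n) = Rational(-56, 43) (Function('O')(D, n) = Mul(Pow(Add(17, Mul(-4, 15)), -1), Add(29, 27)) = Mul(Pow(Add(17, -60), -1), 56) = Mul(Pow(-43, -1), 56) = Mul(Rational(-1, 43), 56) = Rational(-56, 43))
Add(1050813, Mul(-1, Function('O')(1785, -3))) = Add(1050813, Mul(-1, Rational(-56, 43))) = Add(1050813, Rational(56, 43)) = Rational(45185015, 43)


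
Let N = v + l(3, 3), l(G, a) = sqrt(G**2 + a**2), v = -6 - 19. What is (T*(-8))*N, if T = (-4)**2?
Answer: 3200 - 384*sqrt(2) ≈ 2656.9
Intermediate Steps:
v = -25
T = 16
N = -25 + 3*sqrt(2) (N = -25 + sqrt(3**2 + 3**2) = -25 + sqrt(9 + 9) = -25 + sqrt(18) = -25 + 3*sqrt(2) ≈ -20.757)
(T*(-8))*N = (16*(-8))*(-25 + 3*sqrt(2)) = -128*(-25 + 3*sqrt(2)) = 3200 - 384*sqrt(2)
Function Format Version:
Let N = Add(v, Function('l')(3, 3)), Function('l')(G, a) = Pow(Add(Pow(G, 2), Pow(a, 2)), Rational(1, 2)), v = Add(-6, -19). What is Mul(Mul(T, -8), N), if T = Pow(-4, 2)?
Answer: Add(3200, Mul(-384, Pow(2, Rational(1, 2)))) ≈ 2656.9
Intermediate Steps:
v = -25
T = 16
N = Add(-25, Mul(3, Pow(2, Rational(1, 2)))) (N = Add(-25, Pow(Add(Pow(3, 2), Pow(3, 2)), Rational(1, 2))) = Add(-25, Pow(Add(9, 9), Rational(1, 2))) = Add(-25, Pow(18, Rational(1, 2))) = Add(-25, Mul(3, Pow(2, Rational(1, 2)))) ≈ -20.757)
Mul(Mul(T, -8), N) = Mul(Mul(16, -8), Add(-25, Mul(3, Pow(2, Rational(1, 2))))) = Mul(-128, Add(-25, Mul(3, Pow(2, Rational(1, 2))))) = Add(3200, Mul(-384, Pow(2, Rational(1, 2))))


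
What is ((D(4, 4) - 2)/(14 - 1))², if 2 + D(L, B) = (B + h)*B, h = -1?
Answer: 64/169 ≈ 0.37870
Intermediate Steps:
D(L, B) = -2 + B*(-1 + B) (D(L, B) = -2 + (B - 1)*B = -2 + (-1 + B)*B = -2 + B*(-1 + B))
((D(4, 4) - 2)/(14 - 1))² = (((-2 + 4² - 1*4) - 2)/(14 - 1))² = (((-2 + 16 - 4) - 2)/13)² = ((10 - 2)*(1/13))² = (8*(1/13))² = (8/13)² = 64/169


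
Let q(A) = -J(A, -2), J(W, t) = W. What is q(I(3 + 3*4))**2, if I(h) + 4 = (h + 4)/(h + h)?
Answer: 10201/900 ≈ 11.334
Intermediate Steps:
I(h) = -4 + (4 + h)/(2*h) (I(h) = -4 + (h + 4)/(h + h) = -4 + (4 + h)/((2*h)) = -4 + (4 + h)*(1/(2*h)) = -4 + (4 + h)/(2*h))
q(A) = -A
q(I(3 + 3*4))**2 = (-(-7/2 + 2/(3 + 3*4)))**2 = (-(-7/2 + 2/(3 + 12)))**2 = (-(-7/2 + 2/15))**2 = (-1*(-101/30))**2 = (101/30)**2 = 10201/900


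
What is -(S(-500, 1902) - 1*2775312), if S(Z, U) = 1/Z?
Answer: 1387656001/500 ≈ 2.7753e+6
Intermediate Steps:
-(S(-500, 1902) - 1*2775312) = -(1/(-500) - 1*2775312) = -(-1/500 - 2775312) = -1*(-1387656001/500) = 1387656001/500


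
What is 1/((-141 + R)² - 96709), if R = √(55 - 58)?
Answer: I/(-76831*I + 282*√3) ≈ -1.3015e-5 + 8.2741e-8*I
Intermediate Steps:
R = I*√3 (R = √(-3) = I*√3 ≈ 1.732*I)
1/((-141 + R)² - 96709) = 1/((-141 + I*√3)² - 96709) = 1/(-96709 + (-141 + I*√3)²)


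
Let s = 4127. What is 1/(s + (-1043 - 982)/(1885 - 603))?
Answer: 1282/5288789 ≈ 0.00024240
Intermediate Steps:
1/(s + (-1043 - 982)/(1885 - 603)) = 1/(4127 + (-1043 - 982)/(1885 - 603)) = 1/(4127 - 2025/1282) = 1/(5288789/1282) = 1282/5288789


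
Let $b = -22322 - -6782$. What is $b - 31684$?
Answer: $-47224$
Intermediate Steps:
$b = -15540$ ($b = -22322 + 6782 = -15540$)
$b - 31684 = -15540 - 31684 = -47224$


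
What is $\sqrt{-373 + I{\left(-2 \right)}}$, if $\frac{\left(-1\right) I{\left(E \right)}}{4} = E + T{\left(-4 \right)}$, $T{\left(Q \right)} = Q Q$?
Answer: $i \sqrt{429} \approx 20.712 i$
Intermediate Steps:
$T{\left(Q \right)} = Q^{2}$
$I{\left(E \right)} = -64 - 4 E$ ($I{\left(E \right)} = - 4 \left(E + \left(-4\right)^{2}\right) = - 4 \left(E + 16\right) = - 4 \left(16 + E\right) = -64 - 4 E$)
$\sqrt{-373 + I{\left(-2 \right)}} = \sqrt{-373 - 56} = \sqrt{-429} = i \sqrt{429}$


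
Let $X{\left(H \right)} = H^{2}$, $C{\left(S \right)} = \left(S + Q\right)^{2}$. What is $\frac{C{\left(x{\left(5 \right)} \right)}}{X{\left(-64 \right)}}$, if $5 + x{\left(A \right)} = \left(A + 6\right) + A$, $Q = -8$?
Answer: $\frac{9}{4096} \approx 0.0021973$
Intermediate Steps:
$x{\left(A \right)} = 1 + 2 A$ ($x{\left(A \right)} = -5 + \left(\left(A + 6\right) + A\right) = -5 + \left(\left(6 + A\right) + A\right) = -5 + \left(6 + 2 A\right) = 1 + 2 A$)
$C{\left(S \right)} = \left(-8 + S\right)^{2}$ ($C{\left(S \right)} = \left(S - 8\right)^{2} = \left(-8 + S\right)^{2}$)
$\frac{C{\left(x{\left(5 \right)} \right)}}{X{\left(-64 \right)}} = \frac{\left(-8 + \left(1 + 2 \cdot 5\right)\right)^{2}}{\left(-64\right)^{2}} = \frac{\left(-8 + \left(1 + 10\right)\right)^{2}}{4096} = \left(-8 + 11\right)^{2} \cdot \frac{1}{4096} = 3^{2} \cdot \frac{1}{4096} = 9 \cdot \frac{1}{4096} = \frac{9}{4096}$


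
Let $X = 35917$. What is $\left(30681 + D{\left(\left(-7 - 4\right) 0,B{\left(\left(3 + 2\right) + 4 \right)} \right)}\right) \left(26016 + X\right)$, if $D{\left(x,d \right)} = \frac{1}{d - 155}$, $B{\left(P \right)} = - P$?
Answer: $\frac{311627223239}{164} \approx 1.9002 \cdot 10^{9}$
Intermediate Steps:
$D{\left(x,d \right)} = \frac{1}{-155 + d}$
$\left(30681 + D{\left(\left(-7 - 4\right) 0,B{\left(\left(3 + 2\right) + 4 \right)} \right)}\right) \left(26016 + X\right) = \left(30681 + \frac{1}{-155 - \left(\left(3 + 2\right) + 4\right)}\right) \left(26016 + 35917\right) = \left(30681 + \frac{1}{-155 - \left(5 + 4\right)}\right) 61933 = \left(30681 + \frac{1}{-155 - 9}\right) 61933 = \left(30681 + \frac{1}{-164}\right) 61933 = \left(30681 - \frac{1}{164}\right) 61933 = \frac{5031683}{164} \cdot 61933 = \frac{311627223239}{164}$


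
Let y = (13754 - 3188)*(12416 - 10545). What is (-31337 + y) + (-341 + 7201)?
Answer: 19744509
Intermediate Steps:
y = 19768986 (y = 10566*1871 = 19768986)
(-31337 + y) + (-341 + 7201) = (-31337 + 19768986) + (-341 + 7201) = 19737649 + 6860 = 19744509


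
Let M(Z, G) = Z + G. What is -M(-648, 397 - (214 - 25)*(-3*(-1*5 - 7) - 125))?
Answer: -16570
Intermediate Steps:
M(Z, G) = G + Z
-M(-648, 397 - (214 - 25)*(-3*(-1*5 - 7) - 125)) = -((397 - (214 - 25)*(-3*(-1*5 - 7) - 125)) - 648) = -((397 - 189*(-3*(-5 - 7) - 125)) - 648) = -((397 - 189*(-3*(-12) - 125)) - 648) = -((397 - 189*(36 - 125)) - 648) = -((397 - 189*(-89)) - 648) = -((397 - 1*(-16821)) - 648) = -((397 + 16821) - 648) = -(17218 - 648) = -1*16570 = -16570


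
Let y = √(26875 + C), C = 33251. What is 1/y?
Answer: √60126/60126 ≈ 0.0040782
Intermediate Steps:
y = √60126 (y = √(26875 + 33251) = √60126 ≈ 245.21)
1/y = 1/(√60126) = √60126/60126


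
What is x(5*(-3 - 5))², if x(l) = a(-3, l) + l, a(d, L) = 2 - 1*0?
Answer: 1444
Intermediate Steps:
a(d, L) = 2 (a(d, L) = 2 + 0 = 2)
x(l) = 2 + l
x(5*(-3 - 5))² = (2 + 5*(-3 - 5))² = (2 + 5*(-8))² = (2 - 40)² = (-38)² = 1444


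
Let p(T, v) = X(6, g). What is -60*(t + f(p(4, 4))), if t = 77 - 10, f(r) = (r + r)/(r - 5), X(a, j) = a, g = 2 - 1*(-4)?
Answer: -4740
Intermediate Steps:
g = 6 (g = 2 + 4 = 6)
p(T, v) = 6
f(r) = 2*r/(-5 + r) (f(r) = (2*r)/(-5 + r) = 2*r/(-5 + r))
t = 67
-60*(t + f(p(4, 4))) = -60*(67 + 2*6/(-5 + 6)) = -60*(67 + 2*6/1) = -60*(67 + 2*6*1) = -60*(67 + 12) = -60*79 = -4740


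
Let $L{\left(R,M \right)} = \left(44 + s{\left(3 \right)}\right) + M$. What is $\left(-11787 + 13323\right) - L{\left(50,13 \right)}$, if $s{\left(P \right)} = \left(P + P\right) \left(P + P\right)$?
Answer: $1443$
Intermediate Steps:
$s{\left(P \right)} = 4 P^{2}$ ($s{\left(P \right)} = 2 P 2 P = 4 P^{2}$)
$L{\left(R,M \right)} = 80 + M$ ($L{\left(R,M \right)} = \left(44 + 4 \cdot 3^{2}\right) + M = \left(44 + 4 \cdot 9\right) + M = \left(44 + 36\right) + M = 80 + M$)
$\left(-11787 + 13323\right) - L{\left(50,13 \right)} = \left(-11787 + 13323\right) - \left(80 + 13\right) = 1536 - 93 = 1443$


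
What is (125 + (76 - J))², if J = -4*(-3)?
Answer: 35721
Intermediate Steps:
J = 12
(125 + (76 - J))² = (125 + (76 - 1*12))² = (125 + (76 - 12))² = (125 + 64)² = 189² = 35721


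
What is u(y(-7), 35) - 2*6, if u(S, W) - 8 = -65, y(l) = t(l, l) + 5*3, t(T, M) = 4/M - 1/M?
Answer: -69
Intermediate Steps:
t(T, M) = 3/M
y(l) = 15 + 3/l (y(l) = 3/l + 5*3 = 3/l + 15 = 15 + 3/l)
u(S, W) = -57 (u(S, W) = 8 - 65 = -57)
u(y(-7), 35) - 2*6 = -57 - 2*6 = -57 - 12 = -69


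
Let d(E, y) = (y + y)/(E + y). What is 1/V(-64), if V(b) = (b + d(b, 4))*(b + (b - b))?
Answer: 15/61568 ≈ 0.00024363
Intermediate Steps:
d(E, y) = 2*y/(E + y) (d(E, y) = (2*y)/(E + y) = 2*y/(E + y))
V(b) = b*(b + 8/(4 + b)) (V(b) = (b + 2*4/(b + 4))*(b + (b - b)) = (b + 2*4/(4 + b))*(b + 0) = (b + 8/(4 + b))*b = b*(b + 8/(4 + b)))
1/V(-64) = 1/(-64*(8 - 64*(4 - 64))/(4 - 64)) = 1/(-64*(8 - 64*(-60))/(-60)) = 1/(-64*(-1/60)*(8 + 3840)) = 1/(-64*(-1/60)*3848) = 1/(61568/15) = 15/61568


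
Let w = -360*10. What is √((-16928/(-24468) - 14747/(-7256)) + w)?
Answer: I*√1771679868339417342/22192476 ≈ 59.977*I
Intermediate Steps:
w = -3600
√((-16928/(-24468) - 14747/(-7256)) + w) = √((-16928/(-24468) - 14747/(-7256)) - 3600) = √((-16928*(-1/24468) - 14747*(-1/7256)) - 3600) = √((4232/6117 + 14747/7256) - 3600) = √(120914791/44384952 - 3600) = √(-159664912409/44384952) = I*√1771679868339417342/22192476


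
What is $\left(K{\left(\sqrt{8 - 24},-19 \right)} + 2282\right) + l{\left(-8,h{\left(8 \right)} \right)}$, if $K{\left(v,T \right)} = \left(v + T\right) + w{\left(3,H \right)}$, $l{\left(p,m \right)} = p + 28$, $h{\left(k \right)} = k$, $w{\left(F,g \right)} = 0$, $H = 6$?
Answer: $2283 + 4 i \approx 2283.0 + 4.0 i$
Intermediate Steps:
$l{\left(p,m \right)} = 28 + p$
$K{\left(v,T \right)} = T + v$ ($K{\left(v,T \right)} = \left(v + T\right) + 0 = \left(T + v\right) + 0 = T + v$)
$\left(K{\left(\sqrt{8 - 24},-19 \right)} + 2282\right) + l{\left(-8,h{\left(8 \right)} \right)} = \left(\left(-19 + \sqrt{8 - 24}\right) + 2282\right) + \left(28 - 8\right) = \left(\left(-19 + \sqrt{-16}\right) + 2282\right) + 20 = \left(\left(-19 + 4 i\right) + 2282\right) + 20 = \left(2263 + 4 i\right) + 20 = 2283 + 4 i$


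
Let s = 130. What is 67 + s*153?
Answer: 19957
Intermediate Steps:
67 + s*153 = 67 + 130*153 = 67 + 19890 = 19957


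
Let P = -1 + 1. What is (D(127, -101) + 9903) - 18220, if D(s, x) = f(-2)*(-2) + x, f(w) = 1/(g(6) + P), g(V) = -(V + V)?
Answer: -50507/6 ≈ -8417.8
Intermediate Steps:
P = 0
g(V) = -2*V
f(w) = -1/12 (f(w) = 1/(-2*6 + 0) = 1/(-12 + 0) = 1/(-12) = -1/12)
D(s, x) = 1/6 + x (D(s, x) = -1/12*(-2) + x = 1/6 + x)
(D(127, -101) + 9903) - 18220 = ((1/6 - 101) + 9903) - 18220 = (-605/6 + 9903) - 18220 = 58813/6 - 18220 = -50507/6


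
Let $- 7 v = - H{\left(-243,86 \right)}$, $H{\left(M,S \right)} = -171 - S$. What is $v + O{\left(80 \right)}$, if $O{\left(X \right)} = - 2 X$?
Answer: $- \frac{1377}{7} \approx -196.71$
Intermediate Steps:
$v = - \frac{257}{7}$ ($v = - \frac{\left(-1\right) \left(-171 - 86\right)}{7} = - \frac{\left(-1\right) \left(-257\right)}{7} = \left(- \frac{1}{7}\right) 257 = - \frac{257}{7} \approx -36.714$)
$v + O{\left(80 \right)} = - \frac{257}{7} - 160 = - \frac{1377}{7}$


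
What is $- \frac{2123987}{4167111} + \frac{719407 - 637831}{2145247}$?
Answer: $- \frac{324349268681}{687652490109} \approx -0.47168$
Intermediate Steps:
$- \frac{2123987}{4167111} + \frac{719407 - 637831}{2145247} = \left(-2123987\right) \frac{1}{4167111} + \left(719407 - 637831\right) \frac{1}{2145247} = - \frac{2123987}{4167111} + 81576 \cdot \frac{1}{2145247} = - \frac{2123987}{4167111} + \frac{81576}{2145247} = - \frac{324349268681}{687652490109}$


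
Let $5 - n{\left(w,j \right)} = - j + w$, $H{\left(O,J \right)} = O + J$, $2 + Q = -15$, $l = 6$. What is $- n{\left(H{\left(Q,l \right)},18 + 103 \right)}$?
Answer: $-137$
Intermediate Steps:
$Q = -17$ ($Q = -2 - 15 = -17$)
$H{\left(O,J \right)} = J + O$
$n{\left(w,j \right)} = 5 + j - w$ ($n{\left(w,j \right)} = 5 - \left(- j + w\right) = 5 - \left(w - j\right) = 5 + \left(j - w\right) = 5 + j - w$)
$- n{\left(H{\left(Q,l \right)},18 + 103 \right)} = - (5 + \left(18 + 103\right) - \left(6 - 17\right)) = - (5 + 121 - -11) = - (5 + 121 + 11) = \left(-1\right) 137 = -137$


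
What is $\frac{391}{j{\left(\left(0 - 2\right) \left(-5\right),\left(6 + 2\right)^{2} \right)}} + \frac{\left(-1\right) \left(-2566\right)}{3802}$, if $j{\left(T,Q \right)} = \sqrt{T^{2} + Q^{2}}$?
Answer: $\frac{1283}{1901} + \frac{391 \sqrt{1049}}{2098} \approx 6.711$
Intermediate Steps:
$j{\left(T,Q \right)} = \sqrt{Q^{2} + T^{2}}$
$\frac{391}{j{\left(\left(0 - 2\right) \left(-5\right),\left(6 + 2\right)^{2} \right)}} + \frac{\left(-1\right) \left(-2566\right)}{3802} = \frac{391}{\sqrt{\left(\left(6 + 2\right)^{2}\right)^{2} + \left(\left(0 - 2\right) \left(-5\right)\right)^{2}}} + \frac{\left(-1\right) \left(-2566\right)}{3802} = \frac{391}{\sqrt{\left(8^{2}\right)^{2} + \left(\left(-2\right) \left(-5\right)\right)^{2}}} + 2566 \cdot \frac{1}{3802} = \frac{391}{\sqrt{64^{2} + 10^{2}}} + \frac{1283}{1901} = \frac{391}{\sqrt{4096 + 100}} + \frac{1283}{1901} = \frac{391}{\sqrt{4196}} + \frac{1283}{1901} = \frac{391}{2 \sqrt{1049}} + \frac{1283}{1901} = 391 \frac{\sqrt{1049}}{2098} + \frac{1283}{1901} = \frac{391 \sqrt{1049}}{2098} + \frac{1283}{1901} = \frac{1283}{1901} + \frac{391 \sqrt{1049}}{2098}$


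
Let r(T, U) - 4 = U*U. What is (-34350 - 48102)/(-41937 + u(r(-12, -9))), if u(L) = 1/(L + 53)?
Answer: 11378376/5787305 ≈ 1.9661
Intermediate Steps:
r(T, U) = 4 + U² (r(T, U) = 4 + U*U = 4 + U²)
u(L) = 1/(53 + L)
(-34350 - 48102)/(-41937 + u(r(-12, -9))) = (-34350 - 48102)/(-41937 + 1/(53 + (4 + (-9)²))) = -82452/(-41937 + 1/(53 + (4 + 81))) = -82452/(-41937 + 1/(53 + 85)) = -82452/(-41937 + 1/138) = -82452/(-5787305/138) = -82452*(-138/5787305) = 11378376/5787305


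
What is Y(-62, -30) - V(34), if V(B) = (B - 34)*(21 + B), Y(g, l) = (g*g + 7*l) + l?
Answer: 3604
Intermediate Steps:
Y(g, l) = g**2 + 8*l (Y(g, l) = (g**2 + 7*l) + l = g**2 + 8*l)
V(B) = (-34 + B)*(21 + B)
Y(-62, -30) - V(34) = ((-62)**2 + 8*(-30)) - (-714 + 34**2 - 13*34) = (3844 - 240) - (-714 + 1156 - 442) = 3604 - 1*0 = 3604 + 0 = 3604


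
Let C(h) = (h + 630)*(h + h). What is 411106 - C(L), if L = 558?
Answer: -914702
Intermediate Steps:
C(h) = 2*h*(630 + h) (C(h) = (630 + h)*(2*h) = 2*h*(630 + h))
411106 - C(L) = 411106 - 2*558*(630 + 558) = 411106 - 2*558*1188 = 411106 - 1*1325808 = 411106 - 1325808 = -914702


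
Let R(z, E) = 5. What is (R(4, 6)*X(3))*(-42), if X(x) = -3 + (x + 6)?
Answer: -1260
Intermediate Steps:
X(x) = 3 + x (X(x) = -3 + (6 + x) = 3 + x)
(R(4, 6)*X(3))*(-42) = (5*(3 + 3))*(-42) = (5*6)*(-42) = 30*(-42) = -1260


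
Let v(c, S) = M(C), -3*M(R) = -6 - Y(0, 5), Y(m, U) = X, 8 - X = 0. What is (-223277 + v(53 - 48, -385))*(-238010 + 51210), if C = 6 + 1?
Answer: 125121815600/3 ≈ 4.1707e+10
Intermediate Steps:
X = 8 (X = 8 - 1*0 = 8 + 0 = 8)
Y(m, U) = 8
C = 7
M(R) = 14/3 (M(R) = -(-6 - 1*8)/3 = -(-6 - 8)/3 = -⅓*(-14) = 14/3)
v(c, S) = 14/3
(-223277 + v(53 - 48, -385))*(-238010 + 51210) = (-223277 + 14/3)*(-238010 + 51210) = -669817/3*(-186800) = 125121815600/3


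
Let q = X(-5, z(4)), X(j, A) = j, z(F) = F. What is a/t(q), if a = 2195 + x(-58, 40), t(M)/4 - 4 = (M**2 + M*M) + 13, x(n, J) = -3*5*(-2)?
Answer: 2225/268 ≈ 8.3022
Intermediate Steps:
x(n, J) = 30 (x(n, J) = -15*(-2) = 30)
q = -5
t(M) = 68 + 8*M**2 (t(M) = 16 + 4*((M**2 + M*M) + 13) = 16 + 4*((M**2 + M**2) + 13) = 16 + 4*(2*M**2 + 13) = 16 + 4*(13 + 2*M**2) = 16 + (52 + 8*M**2) = 68 + 8*M**2)
a = 2225 (a = 2195 + 30 = 2225)
a/t(q) = 2225/(68 + 8*(-5)**2) = 2225/(68 + 8*25) = 2225/(68 + 200) = 2225/268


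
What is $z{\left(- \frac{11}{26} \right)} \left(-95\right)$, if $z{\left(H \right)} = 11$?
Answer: $-1045$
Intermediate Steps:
$z{\left(- \frac{11}{26} \right)} \left(-95\right) = 11 \left(-95\right) = -1045$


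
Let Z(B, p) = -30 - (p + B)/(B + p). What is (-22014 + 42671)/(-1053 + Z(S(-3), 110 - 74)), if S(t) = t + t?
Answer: -20657/1084 ≈ -19.056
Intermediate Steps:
S(t) = 2*t
Z(B, p) = -31 (Z(B, p) = -30 - (B + p)/(B + p) = -30 - 1*1 = -30 - 1 = -31)
(-22014 + 42671)/(-1053 + Z(S(-3), 110 - 74)) = (-22014 + 42671)/(-1053 - 31) = 20657/(-1084) = 20657*(-1/1084) = -20657/1084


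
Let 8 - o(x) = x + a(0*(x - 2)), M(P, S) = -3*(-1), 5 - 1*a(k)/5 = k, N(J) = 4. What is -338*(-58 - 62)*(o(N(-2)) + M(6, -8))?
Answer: -730080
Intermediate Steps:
a(k) = 25 - 5*k
M(P, S) = 3
o(x) = -17 - x (o(x) = 8 - (x + (25 - 0*(x - 2))) = 8 - (x + (25 - 0*(-2 + x))) = 8 - (x + (25 - 5*0)) = 8 - (x + (25 + 0)) = 8 - (x + 25) = 8 - (25 + x) = 8 + (-25 - x) = -17 - x)
-338*(-58 - 62)*(o(N(-2)) + M(6, -8)) = -338*(-58 - 62)*((-17 - 1*4) + 3) = -(-40560)*((-17 - 4) + 3) = -(-40560)*(-21 + 3) = -(-40560)*(-18) = -338*2160 = -730080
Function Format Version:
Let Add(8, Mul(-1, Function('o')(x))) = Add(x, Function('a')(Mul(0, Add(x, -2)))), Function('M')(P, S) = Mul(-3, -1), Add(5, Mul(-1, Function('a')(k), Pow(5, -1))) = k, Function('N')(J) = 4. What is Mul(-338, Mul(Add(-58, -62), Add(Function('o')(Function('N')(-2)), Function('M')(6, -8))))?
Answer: -730080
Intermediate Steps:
Function('a')(k) = Add(25, Mul(-5, k))
Function('M')(P, S) = 3
Function('o')(x) = Add(-17, Mul(-1, x)) (Function('o')(x) = Add(8, Mul(-1, Add(x, Add(25, Mul(-5, Mul(0, Add(x, -2))))))) = Add(8, Mul(-1, Add(x, Add(25, Mul(-5, Mul(0, Add(-2, x))))))) = Add(8, Mul(-1, Add(x, Add(25, Mul(-5, 0))))) = Add(8, Mul(-1, Add(x, Add(25, 0)))) = Add(8, Mul(-1, Add(x, 25))) = Add(8, Mul(-1, Add(25, x))) = Add(8, Add(-25, Mul(-1, x))) = Add(-17, Mul(-1, x)))
Mul(-338, Mul(Add(-58, -62), Add(Function('o')(Function('N')(-2)), Function('M')(6, -8)))) = Mul(-338, Mul(Add(-58, -62), Add(Add(-17, Mul(-1, 4)), 3))) = Mul(-338, Mul(-120, Add(Add(-17, -4), 3))) = Mul(-338, Mul(-120, Add(-21, 3))) = Mul(-338, Mul(-120, -18)) = Mul(-338, 2160) = -730080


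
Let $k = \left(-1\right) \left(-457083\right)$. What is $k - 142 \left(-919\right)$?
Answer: $587581$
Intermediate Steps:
$k = 457083$
$k - 142 \left(-919\right) = 457083 - 142 \left(-919\right) = 457083 - -130498 = 457083 + 130498 = 587581$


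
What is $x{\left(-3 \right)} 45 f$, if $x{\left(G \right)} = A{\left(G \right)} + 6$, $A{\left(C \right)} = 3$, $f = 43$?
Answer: $17415$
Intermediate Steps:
$x{\left(G \right)} = 9$ ($x{\left(G \right)} = 3 + 6 = 9$)
$x{\left(-3 \right)} 45 f = 9 \cdot 45 \cdot 43 = 405 \cdot 43 = 17415$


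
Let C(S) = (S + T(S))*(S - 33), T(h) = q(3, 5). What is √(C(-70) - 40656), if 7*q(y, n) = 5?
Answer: I*√1642459/7 ≈ 183.08*I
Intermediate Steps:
q(y, n) = 5/7 (q(y, n) = (⅐)*5 = 5/7)
T(h) = 5/7
C(S) = (-33 + S)*(5/7 + S) (C(S) = (S + 5/7)*(S - 33) = (5/7 + S)*(-33 + S) = (-33 + S)*(5/7 + S))
√(C(-70) - 40656) = √((-165/7 + (-70)² - 226/7*(-70)) - 40656) = √((-165/7 + 4900 + 2260) - 40656) = √(49955/7 - 40656) = √(-234637/7) = I*√1642459/7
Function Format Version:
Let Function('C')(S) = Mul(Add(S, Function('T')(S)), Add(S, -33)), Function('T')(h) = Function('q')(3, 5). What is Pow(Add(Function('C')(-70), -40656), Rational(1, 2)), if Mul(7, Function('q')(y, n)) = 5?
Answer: Mul(Rational(1, 7), I, Pow(1642459, Rational(1, 2))) ≈ Mul(183.08, I)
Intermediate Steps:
Function('q')(y, n) = Rational(5, 7) (Function('q')(y, n) = Mul(Rational(1, 7), 5) = Rational(5, 7))
Function('T')(h) = Rational(5, 7)
Function('C')(S) = Mul(Add(-33, S), Add(Rational(5, 7), S)) (Function('C')(S) = Mul(Add(S, Rational(5, 7)), Add(S, -33)) = Mul(Add(Rational(5, 7), S), Add(-33, S)) = Mul(Add(-33, S), Add(Rational(5, 7), S)))
Pow(Add(Function('C')(-70), -40656), Rational(1, 2)) = Pow(Add(Add(Rational(-165, 7), Pow(-70, 2), Mul(Rational(-226, 7), -70)), -40656), Rational(1, 2)) = Pow(Add(Add(Rational(-165, 7), 4900, 2260), -40656), Rational(1, 2)) = Pow(Add(Rational(49955, 7), -40656), Rational(1, 2)) = Pow(Rational(-234637, 7), Rational(1, 2)) = Mul(Rational(1, 7), I, Pow(1642459, Rational(1, 2)))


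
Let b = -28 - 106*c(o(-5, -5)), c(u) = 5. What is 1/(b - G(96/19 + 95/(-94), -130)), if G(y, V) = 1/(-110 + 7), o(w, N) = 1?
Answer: -103/57473 ≈ -0.0017921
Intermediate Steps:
G(y, V) = -1/103 (G(y, V) = 1/(-103) = -1/103)
b = -558 (b = -28 - 106*5 = -28 - 530 = -558)
1/(b - G(96/19 + 95/(-94), -130)) = 1/(-558 - 1*(-1/103)) = 1/(-558 + 1/103) = 1/(-57473/103) = -103/57473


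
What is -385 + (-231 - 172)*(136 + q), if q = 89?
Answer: -91060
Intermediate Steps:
-385 + (-231 - 172)*(136 + q) = -385 + (-231 - 172)*(136 + 89) = -385 - 403*225 = -385 - 90675 = -91060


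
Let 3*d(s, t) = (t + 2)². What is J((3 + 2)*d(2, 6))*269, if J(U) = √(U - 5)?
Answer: 269*√915/3 ≈ 2712.3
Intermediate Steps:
d(s, t) = (2 + t)²/3 (d(s, t) = (t + 2)²/3 = (2 + t)²/3)
J(U) = √(-5 + U)
J((3 + 2)*d(2, 6))*269 = √(-5 + (3 + 2)*((2 + 6)²/3))*269 = √(-5 + 5*((⅓)*8²))*269 = √(-5 + 5*((⅓)*64))*269 = √(-5 + 5*(64/3))*269 = √(-5 + 320/3)*269 = √(305/3)*269 = (√915/3)*269 = 269*√915/3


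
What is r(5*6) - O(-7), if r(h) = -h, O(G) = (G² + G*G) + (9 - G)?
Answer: -144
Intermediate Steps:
O(G) = 9 - G + 2*G² (O(G) = (G² + G²) + (9 - G) = 2*G² + (9 - G) = 9 - G + 2*G²)
r(5*6) - O(-7) = -5*6 - (9 - 1*(-7) + 2*(-7)²) = -1*30 - (9 + 7 + 2*49) = -30 - (9 + 7 + 98) = -30 - 1*114 = -30 - 114 = -144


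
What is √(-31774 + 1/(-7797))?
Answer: I*√1931643430563/7797 ≈ 178.25*I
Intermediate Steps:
√(-31774 + 1/(-7797)) = √(-31774 - 1/7797) = √(-247741879/7797) = I*√1931643430563/7797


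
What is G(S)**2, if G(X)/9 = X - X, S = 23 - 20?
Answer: 0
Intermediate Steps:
S = 3
G(X) = 0 (G(X) = 9*(X - X) = 9*0 = 0)
G(S)**2 = 0**2 = 0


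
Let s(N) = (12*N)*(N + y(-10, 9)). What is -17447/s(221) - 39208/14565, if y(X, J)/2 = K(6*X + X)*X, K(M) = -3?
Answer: -3274709739/1206001420 ≈ -2.7153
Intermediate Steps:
y(X, J) = -6*X (y(X, J) = 2*(-3*X) = -6*X)
s(N) = 12*N*(60 + N) (s(N) = (12*N)*(N - 6*(-10)) = (12*N)*(N + 60) = (12*N)*(60 + N) = 12*N*(60 + N))
-17447/s(221) - 39208/14565 = -17447*1/(2652*(60 + 221)) - 39208/14565 = -17447/(12*221*281) - 39208*1/14565 = -17447/745212 - 39208/14565 = -3274709739/1206001420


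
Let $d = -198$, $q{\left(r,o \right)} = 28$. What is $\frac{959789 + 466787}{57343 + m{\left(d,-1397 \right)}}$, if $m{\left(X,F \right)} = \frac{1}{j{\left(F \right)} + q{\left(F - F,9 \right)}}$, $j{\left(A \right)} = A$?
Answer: $\frac{976491272}{39251283} \approx 24.878$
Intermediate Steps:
$m{\left(X,F \right)} = \frac{1}{28 + F}$ ($m{\left(X,F \right)} = \frac{1}{F + 28} = \frac{1}{28 + F}$)
$\frac{959789 + 466787}{57343 + m{\left(d,-1397 \right)}} = \frac{959789 + 466787}{57343 + \frac{1}{28 - 1397}} = \frac{1426576}{57343 + \frac{1}{-1369}} = \frac{1426576}{57343 - \frac{1}{1369}} = \frac{1426576}{\frac{78502566}{1369}} = 1426576 \cdot \frac{1369}{78502566} = \frac{976491272}{39251283}$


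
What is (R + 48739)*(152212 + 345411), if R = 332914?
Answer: 189919310819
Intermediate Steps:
(R + 48739)*(152212 + 345411) = (332914 + 48739)*(152212 + 345411) = 381653*497623 = 189919310819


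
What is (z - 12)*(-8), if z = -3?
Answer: 120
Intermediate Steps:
(z - 12)*(-8) = (-3 - 12)*(-8) = -15*(-8) = 120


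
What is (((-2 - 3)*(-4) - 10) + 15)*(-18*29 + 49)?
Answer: -11825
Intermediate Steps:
(((-2 - 3)*(-4) - 10) + 15)*(-18*29 + 49) = ((-5*(-4) - 10) + 15)*(-522 + 49) = ((20 - 10) + 15)*(-473) = (10 + 15)*(-473) = 25*(-473) = -11825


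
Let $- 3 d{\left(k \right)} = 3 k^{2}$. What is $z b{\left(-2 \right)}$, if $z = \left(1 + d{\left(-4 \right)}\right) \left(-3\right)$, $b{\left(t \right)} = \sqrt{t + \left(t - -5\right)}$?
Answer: $45$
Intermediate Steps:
$d{\left(k \right)} = - k^{2}$ ($d{\left(k \right)} = - \frac{3 k^{2}}{3} = - k^{2}$)
$b{\left(t \right)} = \sqrt{5 + 2 t}$ ($b{\left(t \right)} = \sqrt{t + \left(t + 5\right)} = \sqrt{t + \left(5 + t\right)} = \sqrt{5 + 2 t}$)
$z = 45$ ($z = \left(1 - \left(-4\right)^{2}\right) \left(-3\right) = \left(1 - 16\right) \left(-3\right) = \left(-15\right) \left(-3\right) = 45$)
$z b{\left(-2 \right)} = 45 \sqrt{5 + 2 \left(-2\right)} = 45 \sqrt{5 - 4} = 45 \sqrt{1} = 45 \cdot 1 = 45$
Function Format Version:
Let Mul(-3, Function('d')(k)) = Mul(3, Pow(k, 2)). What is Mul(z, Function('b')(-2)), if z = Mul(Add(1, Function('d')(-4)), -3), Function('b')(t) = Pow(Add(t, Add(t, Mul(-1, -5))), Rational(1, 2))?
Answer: 45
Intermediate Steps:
Function('d')(k) = Mul(-1, Pow(k, 2)) (Function('d')(k) = Mul(Rational(-1, 3), Mul(3, Pow(k, 2))) = Mul(-1, Pow(k, 2)))
Function('b')(t) = Pow(Add(5, Mul(2, t)), Rational(1, 2)) (Function('b')(t) = Pow(Add(t, Add(t, 5)), Rational(1, 2)) = Pow(Add(t, Add(5, t)), Rational(1, 2)) = Pow(Add(5, Mul(2, t)), Rational(1, 2)))
z = 45 (z = Mul(Add(1, Mul(-1, Pow(-4, 2))), -3) = Mul(Add(1, Mul(-1, 16)), -3) = Mul(Add(1, -16), -3) = Mul(-15, -3) = 45)
Mul(z, Function('b')(-2)) = Mul(45, Pow(Add(5, Mul(2, -2)), Rational(1, 2))) = Mul(45, Pow(Add(5, -4), Rational(1, 2))) = Mul(45, Pow(1, Rational(1, 2))) = Mul(45, 1) = 45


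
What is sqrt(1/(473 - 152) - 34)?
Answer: I*sqrt(3503073)/321 ≈ 5.8307*I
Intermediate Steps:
sqrt(1/(473 - 152) - 34) = sqrt(1/321 - 34) = sqrt(-10913/321) = I*sqrt(3503073)/321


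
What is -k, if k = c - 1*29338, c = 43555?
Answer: -14217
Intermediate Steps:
k = 14217 (k = 43555 - 1*29338 = 43555 - 29338 = 14217)
-k = -1*14217 = -14217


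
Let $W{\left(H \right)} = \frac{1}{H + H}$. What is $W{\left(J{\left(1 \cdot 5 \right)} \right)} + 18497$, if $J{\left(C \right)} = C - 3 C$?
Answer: $\frac{369939}{20} \approx 18497.0$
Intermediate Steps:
$J{\left(C \right)} = - 2 C$
$W{\left(H \right)} = \frac{1}{2 H}$
$W{\left(J{\left(1 \cdot 5 \right)} \right)} + 18497 = \frac{1}{2 \left(- 2 \cdot 1 \cdot 5\right)} + 18497 = \frac{1}{2 \left(\left(-2\right) 5\right)} + 18497 = \frac{1}{2 \left(-10\right)} + 18497 = \frac{1}{2} \left(- \frac{1}{10}\right) + 18497 = - \frac{1}{20} + 18497 = \frac{369939}{20}$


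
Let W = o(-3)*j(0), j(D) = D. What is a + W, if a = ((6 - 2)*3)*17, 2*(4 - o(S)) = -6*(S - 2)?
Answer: 204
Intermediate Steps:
o(S) = -2 + 3*S (o(S) = 4 - (-3)*(S - 2) = 4 - (-3)*(-2 + S) = 4 - (12 - 6*S)/2 = 4 + (-6 + 3*S) = -2 + 3*S)
W = 0 (W = (-2 + 3*(-3))*0 = (-2 - 9)*0 = -11*0 = 0)
a = 204 (a = (4*3)*17 = 12*17 = 204)
a + W = 204 + 0 = 204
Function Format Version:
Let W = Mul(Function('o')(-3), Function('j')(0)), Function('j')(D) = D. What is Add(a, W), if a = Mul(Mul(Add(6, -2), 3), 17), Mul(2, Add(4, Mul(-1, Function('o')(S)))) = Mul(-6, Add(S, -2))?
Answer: 204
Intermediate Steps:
Function('o')(S) = Add(-2, Mul(3, S)) (Function('o')(S) = Add(4, Mul(Rational(-1, 2), Mul(-6, Add(S, -2)))) = Add(4, Mul(Rational(-1, 2), Mul(-6, Add(-2, S)))) = Add(4, Mul(Rational(-1, 2), Add(12, Mul(-6, S)))) = Add(4, Add(-6, Mul(3, S))) = Add(-2, Mul(3, S)))
W = 0 (W = Mul(Add(-2, Mul(3, -3)), 0) = Mul(Add(-2, -9), 0) = Mul(-11, 0) = 0)
a = 204 (a = Mul(Mul(4, 3), 17) = Mul(12, 17) = 204)
Add(a, W) = Add(204, 0) = 204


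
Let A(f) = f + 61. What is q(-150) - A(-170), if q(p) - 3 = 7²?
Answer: 161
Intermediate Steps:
q(p) = 52 (q(p) = 3 + 7² = 3 + 49 = 52)
A(f) = 61 + f
q(-150) - A(-170) = 52 - (61 - 170) = 52 - 1*(-109) = 52 + 109 = 161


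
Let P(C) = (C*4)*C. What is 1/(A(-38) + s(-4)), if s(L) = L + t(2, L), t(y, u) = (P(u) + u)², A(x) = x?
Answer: 1/3558 ≈ 0.00028106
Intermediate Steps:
P(C) = 4*C² (P(C) = (4*C)*C = 4*C²)
t(y, u) = (u + 4*u²)² (t(y, u) = (4*u² + u)² = (u + 4*u²)²)
s(L) = L + L²*(1 + 4*L)²
1/(A(-38) + s(-4)) = 1/(-38 - 4*(1 - 4*(1 + 4*(-4))²)) = 1/(-38 - 4*(1 - 4*(1 - 16)²)) = 1/(-38 - 4*(1 - 4*(-15)²)) = 1/(-38 - 4*(1 - 4*225)) = 1/(-38 - 4*(1 - 900)) = 1/(-38 - 4*(-899)) = 1/(-38 + 3596) = 1/3558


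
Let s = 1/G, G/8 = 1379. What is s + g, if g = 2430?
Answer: 26807761/11032 ≈ 2430.0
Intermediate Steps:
G = 11032 (G = 8*1379 = 11032)
s = 1/11032 ≈ 9.0645e-5
s + g = 1/11032 + 2430 = 26807761/11032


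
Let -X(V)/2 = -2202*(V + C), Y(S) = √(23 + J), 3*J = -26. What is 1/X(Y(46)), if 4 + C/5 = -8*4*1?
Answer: -45/35656619 - √129/427879428 ≈ -1.2886e-6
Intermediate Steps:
J = -26/3 (J = (⅓)*(-26) = -26/3 ≈ -8.6667)
C = -180 (C = -20 + 5*(-8*4*1) = -20 + 5*(-32*1) = -20 + 5*(-32) = -20 - 160 = -180)
Y(S) = √129/3 (Y(S) = √(23 - 26/3) = √(43/3) = √129/3)
X(V) = -792720 + 4404*V (X(V) = -(-4404)*(V - 180) = -(-4404)*(-180 + V) = -2*(396360 - 2202*V) = -792720 + 4404*V)
1/X(Y(46)) = 1/(-792720 + 4404*(√129/3)) = 1/(-792720 + 1468*√129)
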